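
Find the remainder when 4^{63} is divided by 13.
By Fermat: 4^{12} ≡ 1 (mod 13). 63 = 5×12 + 3. So 4^{63} ≡ 4^{3} ≡ 12 (mod 13)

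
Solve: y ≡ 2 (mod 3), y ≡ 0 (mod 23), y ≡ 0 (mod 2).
M = 3 × 23 × 2 = 138. M₁ = 46, y₁ ≡ 1 (mod 3). M₂ = 6, y₂ ≡ 4 (mod 23). M₃ = 69, y₃ ≡ 1 (mod 2). y = 2×46×1 + 0×6×4 + 0×69×1 ≡ 92 (mod 138)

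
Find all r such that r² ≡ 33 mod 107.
The square roots of 33 mod 107 are 56 and 51. Verify: 56² = 3136 ≡ 33 mod 107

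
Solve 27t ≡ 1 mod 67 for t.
Since 67 is prime, by Fermat 27^(-1) ≡ 27^{65} ≡ 5 mod 67. Verify: 27 × 5 = 135 ≡ 1 mod 67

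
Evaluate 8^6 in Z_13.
By repeated squaring mod 13: 8^{1}≡8, 8^{2}≡12, 8^{4}≡1. Then 8^{6} = 8^{4+2} ≡ 1 × 12 ≡ 12 mod 13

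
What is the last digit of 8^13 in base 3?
Using Fermat: 8^{2} ≡ 1 (mod 3). 13 ≡ 1 (mod 2). So 8^{13} ≡ 8^{1} ≡ 2 (mod 3)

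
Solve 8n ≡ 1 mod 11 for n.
Since 11 is prime, by Fermat 8^(-1) ≡ 8^{9} ≡ 7 mod 11. Verify: 8 × 7 = 56 ≡ 1 mod 11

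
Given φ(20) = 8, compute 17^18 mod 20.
By Euler: 17^{8} ≡ 1 (mod 20) since gcd(17, 20) = 1. 18 = 2×8 + 2. So 17^{18} ≡ 17^{2} ≡ 9 (mod 20)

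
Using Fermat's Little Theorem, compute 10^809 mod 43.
By Fermat: 10^{42} ≡ 1 (mod 43). 809 ≡ 11 (mod 42). So 10^{809} ≡ 10^{11} ≡ 15 (mod 43)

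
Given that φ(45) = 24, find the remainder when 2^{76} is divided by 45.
By Euler: 2^{24} ≡ 1 (mod 45) since gcd(2, 45) = 1. 76 = 3×24 + 4. So 2^{76} ≡ 2^{4} ≡ 16 (mod 45)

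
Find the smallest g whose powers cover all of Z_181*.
g = 2. Powers: [2, 4, 8, 16, 32, 64, ...] generates all 180 non-zero residues.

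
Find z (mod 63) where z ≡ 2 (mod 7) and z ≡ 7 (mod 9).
M = 7 × 9 = 63. M₁ = 9, y₁ ≡ 4 (mod 7). M₂ = 7, y₂ ≡ 4 (mod 9). z = 2×9×4 + 7×7×4 ≡ 16 (mod 63)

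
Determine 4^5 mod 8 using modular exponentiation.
By repeated squaring mod 8: 4^{1}≡4, 4^{2}≡0, 4^{4}≡0. Then 4^{5} = 4^{4+1} ≡ 0 × 4 ≡ 0 mod 8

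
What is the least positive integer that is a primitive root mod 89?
g = 3. For each prime q|88: 3^{44}≡88, 3^{8}≡64, none ≡ 1, so ord_89(3) = 88 and 3 is a primitive root.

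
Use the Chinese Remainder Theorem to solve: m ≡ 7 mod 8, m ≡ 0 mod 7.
M = 8 × 7 = 56. M₁ = 7, y₁ ≡ 7 mod 8. M₂ = 8, y₂ ≡ 1 mod 7. m = 7×7×7 + 0×8×1 ≡ 7 mod 56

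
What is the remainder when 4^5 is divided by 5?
Using Fermat: 4^{4} ≡ 1 mod 5. 5 ≡ 1 mod 4. So 4^{5} ≡ 4^{1} ≡ 4 mod 5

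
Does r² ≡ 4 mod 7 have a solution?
By Euler's criterion: 4^{3} ≡ 1 mod 7. Since this equals 1, 4 is a QR.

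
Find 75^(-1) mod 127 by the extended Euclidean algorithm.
Extended GCD: 75(-22) + 127(13) = 1. So 75^(-1) ≡ -22 ≡ 105 mod 127. Verify: 75 × 105 = 7875 ≡ 1 mod 127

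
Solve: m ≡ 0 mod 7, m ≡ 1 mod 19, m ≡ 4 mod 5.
M = 7 × 19 × 5 = 665. M₁ = 95, y₁ ≡ 2 mod 7. M₂ = 35, y₂ ≡ 6 mod 19. M₃ = 133, y₃ ≡ 2 mod 5. m = 0×95×2 + 1×35×6 + 4×133×2 ≡ 609 mod 665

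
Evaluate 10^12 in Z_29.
By repeated squaring mod 29: 10^{1}≡10, 10^{2}≡13, 10^{4}≡24, 10^{8}≡25. Then 10^{12} = 10^{8+4} ≡ 25 × 24 ≡ 20 mod 29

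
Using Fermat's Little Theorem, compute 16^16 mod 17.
By Fermat's Little Theorem, 16^{16} ≡ 1 (mod 17) since 17 is prime and gcd(16, 17) = 1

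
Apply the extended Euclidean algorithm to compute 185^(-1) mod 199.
Extended GCD: 185(71) + 199(-66) = 1. So 185^(-1) ≡ 71 (mod 199). Verify: 185 × 71 = 13135 ≡ 1 (mod 199)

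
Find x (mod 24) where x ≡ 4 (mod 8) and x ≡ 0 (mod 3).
M = 8 × 3 = 24. M₁ = 3, y₁ ≡ 3 (mod 8). M₂ = 8, y₂ ≡ 2 (mod 3). x = 4×3×3 + 0×8×2 ≡ 12 (mod 24)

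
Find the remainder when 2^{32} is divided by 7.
By Fermat: 2^{6} ≡ 1 mod 7. 32 = 5×6 + 2. So 2^{32} ≡ 2^{2} ≡ 4 mod 7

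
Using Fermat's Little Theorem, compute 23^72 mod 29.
By Fermat: 23^{28} ≡ 1 (mod 29). 72 = 2×28 + 16. So 23^{72} ≡ 23^{16} ≡ 7 (mod 29)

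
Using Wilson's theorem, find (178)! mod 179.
By Wilson's theorem, (178)! ≡ -1 ≡ 178 (mod 179)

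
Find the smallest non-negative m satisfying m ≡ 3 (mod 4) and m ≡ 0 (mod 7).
M = 4 × 7 = 28. M₁ = 7, y₁ ≡ 3 (mod 4). M₂ = 4, y₂ ≡ 2 (mod 7). m = 3×7×3 + 0×4×2 ≡ 7 (mod 28)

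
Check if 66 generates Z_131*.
ord_131(66) divides 130. For each prime q|130: 66^{65}≡130, 66^{26}≡89, 66^{10}≡60, none ≡ 1. So 66 has order 130 and is a primitive root mod 131.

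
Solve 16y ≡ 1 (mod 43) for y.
Since 43 is prime, by Fermat 16^(-1) ≡ 16^{41} ≡ 35 (mod 43). Verify: 16 × 35 = 560 ≡ 1 (mod 43)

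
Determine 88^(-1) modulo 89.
Since 89 is prime, by Fermat 88^(-1) ≡ 88^{87} ≡ 88 mod 89. Verify: 88 × 88 = 7744 ≡ 1 mod 89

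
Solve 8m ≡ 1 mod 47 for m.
Since 47 is prime, by Fermat 8^(-1) ≡ 8^{45} ≡ 6 mod 47. Verify: 8 × 6 = 48 ≡ 1 mod 47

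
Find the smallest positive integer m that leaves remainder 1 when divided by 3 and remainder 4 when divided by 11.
M = 3 × 11 = 33. M₁ = 11, y₁ ≡ 2 mod 3. M₂ = 3, y₂ ≡ 4 mod 11. m = 1×11×2 + 4×3×4 ≡ 4 mod 33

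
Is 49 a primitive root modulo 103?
49^{51} ≡ 1 mod 103 and 51 < 102, so ord_103(49) = 51 ≠ 102 and 49 is not a primitive root.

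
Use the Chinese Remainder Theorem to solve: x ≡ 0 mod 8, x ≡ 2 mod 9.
M = 8 × 9 = 72. M₁ = 9, y₁ ≡ 1 mod 8. M₂ = 8, y₂ ≡ 8 mod 9. x = 0×9×1 + 2×8×8 ≡ 56 mod 72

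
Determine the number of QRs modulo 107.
Exactly half the non-zero residues mod a prime are QRs: (107-1)/2 = 53.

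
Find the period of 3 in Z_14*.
Powers of 3 mod 14: 3^1≡3, 3^2≡9, 3^3≡13, 3^4≡11, 3^5≡5, 3^6≡1. So the order of 3 is 6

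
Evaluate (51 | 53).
(51/53) = 51^{26} mod 53 = -1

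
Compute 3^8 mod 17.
By repeated squaring mod 17: 3^{1}≡3, 3^{2}≡9, 3^{4}≡13, 3^{8}≡16. So 3^{8} ≡ 16 mod 17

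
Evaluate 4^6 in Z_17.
By repeated squaring mod 17: 4^{1}≡4, 4^{2}≡16, 4^{4}≡1. Then 4^{6} = 4^{4+2} ≡ 1 × 16 ≡ 16 mod 17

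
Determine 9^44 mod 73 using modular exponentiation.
By repeated squaring mod 73: 9^{1}≡9, 9^{2}≡8, 9^{4}≡64, 9^{8}≡8, 9^{16}≡64, 9^{32}≡8. Then 9^{44} = 9^{32+8+4} ≡ 8 × 8 × 64 ≡ 8 mod 73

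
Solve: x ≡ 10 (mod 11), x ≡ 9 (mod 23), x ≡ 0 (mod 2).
M = 11 × 23 × 2 = 506. M₁ = 46, y₁ ≡ 6 (mod 11). M₂ = 22, y₂ ≡ 22 (mod 23). M₃ = 253, y₃ ≡ 1 (mod 2). x = 10×46×6 + 9×22×22 + 0×253×1 ≡ 32 (mod 506)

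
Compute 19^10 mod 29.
By repeated squaring (mod 29): 19^{1}≡19, 19^{2}≡13, 19^{4}≡24, 19^{8}≡25. Then 19^{10} = 19^{8+2} ≡ 25 × 13 ≡ 6 (mod 29)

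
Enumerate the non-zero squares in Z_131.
Quadratic residues modulo 131: {1, 3, 4, 5, 7, 9, 11, 12, 13, 15, 16, 20, 21, 25, 27, 28, 33, 34, 35, 36, 38, 39, 41, 43, 44, 45, 46, 48, 49, 52, 53, 55, 58, 59, 60, 61, 62, 63, 64, 65, 74, 75, 77, 80, 81, 84, 89, 91, 94, 99, 100, 101, 102, 105, 107, 108, 109, 112, 113, 114, 117, 121, 123, 125, 129}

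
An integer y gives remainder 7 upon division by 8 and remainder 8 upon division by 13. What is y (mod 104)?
M = 8 × 13 = 104. M₁ = 13, y₁ ≡ 5 (mod 8). M₂ = 8, y₂ ≡ 5 (mod 13). y = 7×13×5 + 8×8×5 ≡ 47 (mod 104)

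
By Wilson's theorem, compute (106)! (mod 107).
By Wilson's theorem, (106)! ≡ -1 ≡ 106 (mod 107)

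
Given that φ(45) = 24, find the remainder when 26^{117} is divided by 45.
By Euler: 26^{24} ≡ 1 (mod 45) since gcd(26, 45) = 1. 117 = 4×24 + 21. So 26^{117} ≡ 26^{21} ≡ 26 (mod 45)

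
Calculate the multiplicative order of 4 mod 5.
Powers of 4 mod 5: 4^1≡4, 4^2≡1. Order = 2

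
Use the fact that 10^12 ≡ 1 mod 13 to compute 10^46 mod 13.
By Fermat: 10^{12} ≡ 1 mod 13. 46 = 3×12 + 10. So 10^{46} ≡ 10^{10} ≡ 3 mod 13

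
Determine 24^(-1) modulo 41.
Since 41 is prime, by Fermat 24^(-1) ≡ 24^{39} ≡ 12 (mod 41). Verify: 24 × 12 = 288 ≡ 1 (mod 41)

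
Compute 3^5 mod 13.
By repeated squaring (mod 13): 3^{1}≡3, 3^{2}≡9, 3^{4}≡3. Then 3^{5} = 3^{4+1} ≡ 3 × 3 ≡ 9 (mod 13)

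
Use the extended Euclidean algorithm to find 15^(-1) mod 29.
Extended GCD: 15(2) + 29(-1) = 1. So 15^(-1) ≡ 2 mod 29. Verify: 15 × 2 = 30 ≡ 1 mod 29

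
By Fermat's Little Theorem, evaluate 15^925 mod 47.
By Fermat: 15^{46} ≡ 1 (mod 47). 925 ≡ 5 (mod 46). So 15^{925} ≡ 15^{5} ≡ 43 (mod 47)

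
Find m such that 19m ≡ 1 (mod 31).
Since 31 is prime, by Fermat 19^(-1) ≡ 19^{29} ≡ 18 (mod 31). Verify: 19 × 18 = 342 ≡ 1 (mod 31)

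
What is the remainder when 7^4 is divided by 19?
7^{4} = 2401 ≡ 7 mod 19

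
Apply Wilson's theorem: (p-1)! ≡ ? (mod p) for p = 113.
By Wilson's theorem, (112)! ≡ -1 ≡ 112 mod 113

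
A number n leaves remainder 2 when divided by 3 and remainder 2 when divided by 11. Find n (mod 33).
M = 3 × 11 = 33. M₁ = 11, y₁ ≡ 2 (mod 3). M₂ = 3, y₂ ≡ 4 (mod 11). n = 2×11×2 + 2×3×4 ≡ 2 (mod 33)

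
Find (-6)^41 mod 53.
By repeated squaring mod 53: (-6)^{1}≡47, (-6)^{2}≡36, (-6)^{4}≡24, (-6)^{8}≡46, (-6)^{16}≡49, (-6)^{32}≡16. Then (-6)^{41} = (-6)^{32+8+1} ≡ 16 × 46 × 47 ≡ 36 mod 53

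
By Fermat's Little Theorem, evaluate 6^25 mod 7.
By Fermat: 6^{6} ≡ 1 (mod 7). 25 = 4×6 + 1. So 6^{25} ≡ 6^{1} ≡ 6 (mod 7)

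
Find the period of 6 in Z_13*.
Powers of 6 mod 13: 6^1≡6, 6^2≡10, 6^3≡8, 6^4≡9, 6^5≡2, 6^6≡12, 6^7≡7, 6^8≡3, 6^9≡5, 6^10≡4, 6^11≡11, 6^12≡1. ord_13(6) = 12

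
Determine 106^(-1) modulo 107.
Since 107 is prime, by Fermat 106^(-1) ≡ 106^{105} ≡ 106 mod 107. Verify: 106 × 106 = 11236 ≡ 1 mod 107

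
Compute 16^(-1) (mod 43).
Since 43 is prime, by Fermat 16^(-1) ≡ 16^{41} ≡ 35 (mod 43). Verify: 16 × 35 = 560 ≡ 1 (mod 43)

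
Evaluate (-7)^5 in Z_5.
Using Fermat: (-7)^{4} ≡ 1 (mod 5). 5 ≡ 1 (mod 4). So (-7)^{5} ≡ (-7)^{1} ≡ 3 (mod 5)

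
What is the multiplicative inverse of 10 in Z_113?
Since 113 is prime, by Fermat 10^(-1) ≡ 10^{111} ≡ 34 mod 113. Verify: 10 × 34 = 340 ≡ 1 mod 113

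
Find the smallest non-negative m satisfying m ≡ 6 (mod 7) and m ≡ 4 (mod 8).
M = 7 × 8 = 56. M₁ = 8, y₁ ≡ 1 (mod 7). M₂ = 7, y₂ ≡ 7 (mod 8). m = 6×8×1 + 4×7×7 ≡ 20 (mod 56)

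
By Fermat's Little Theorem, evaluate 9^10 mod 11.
By Fermat's Little Theorem, 9^{10} ≡ 1 (mod 11) since 11 is prime and gcd(9, 11) = 1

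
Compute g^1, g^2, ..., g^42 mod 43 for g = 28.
28^1, 28^2, ..., 28^{42} mod 43: [28, 10, 22, 14, 5, 11, 7, 24, 27, 25, 12, 35, 34, 6, 39, 17, 3, 41, 30, 23, 42, 15, 33, 21, 29, 38, 32, 36, 19, 16, 18, 31, 8, 9, 37, 4, 26, 40, 2, 13, 20, 1]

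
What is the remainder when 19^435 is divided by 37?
Using Fermat: 19^{36} ≡ 1 (mod 37). 435 ≡ 3 (mod 36). So 19^{435} ≡ 19^{3} ≡ 14 (mod 37)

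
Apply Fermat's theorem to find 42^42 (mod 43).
By Fermat's Little Theorem, 42^{42} ≡ 1 (mod 43) since 43 is prime and gcd(42, 43) = 1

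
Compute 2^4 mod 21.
2^{4} = 16 ≡ 16 mod 21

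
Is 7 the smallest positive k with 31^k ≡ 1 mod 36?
Powers of 31 mod 36: 31^1≡31, 31^2≡25, 31^3≡19, 31^4≡13, 31^5≡7, 31^6≡1. Already 31^6≡1, so the order is 6 < 7. No, the actual order is 6.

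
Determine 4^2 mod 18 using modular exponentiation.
4^{2} = 16 ≡ 16 (mod 18)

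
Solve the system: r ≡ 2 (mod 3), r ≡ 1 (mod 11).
M = 3 × 11 = 33. M₁ = 11, y₁ ≡ 2 (mod 3). M₂ = 3, y₂ ≡ 4 (mod 11). r = 2×11×2 + 1×3×4 ≡ 23 (mod 33)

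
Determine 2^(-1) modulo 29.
Since 29 is prime, by Fermat 2^(-1) ≡ 2^{27} ≡ 15 mod 29. Verify: 2 × 15 = 30 ≡ 1 mod 29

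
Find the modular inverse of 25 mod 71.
Since 71 is prime, by Fermat 25^(-1) ≡ 25^{69} ≡ 54 mod 71. Verify: 25 × 54 = 1350 ≡ 1 mod 71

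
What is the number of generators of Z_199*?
Number of primitive roots mod 199 = φ(p-1) = φ(198) = 60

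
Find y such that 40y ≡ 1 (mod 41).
Since 41 is prime, by Fermat 40^(-1) ≡ 40^{39} ≡ 40 (mod 41). Verify: 40 × 40 = 1600 ≡ 1 (mod 41)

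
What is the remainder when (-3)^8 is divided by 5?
Using Fermat: (-3)^{4} ≡ 1 (mod 5). 8 ≡ 0 (mod 4). So (-3)^{8} ≡ (-3)^{0} ≡ 1 (mod 5)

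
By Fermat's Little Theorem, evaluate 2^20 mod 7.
By Fermat: 2^{6} ≡ 1 mod 7. 20 = 3×6 + 2. So 2^{20} ≡ 2^{2} ≡ 4 mod 7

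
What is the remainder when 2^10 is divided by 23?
By repeated squaring (mod 23): 2^{1}≡2, 2^{2}≡4, 2^{4}≡16, 2^{8}≡3. Then 2^{10} = 2^{8+2} ≡ 3 × 4 ≡ 12 (mod 23)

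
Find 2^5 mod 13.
By repeated squaring mod 13: 2^{1}≡2, 2^{2}≡4, 2^{4}≡3. Then 2^{5} = 2^{4+1} ≡ 3 × 2 ≡ 6 mod 13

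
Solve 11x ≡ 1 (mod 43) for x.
Since 43 is prime, by Fermat 11^(-1) ≡ 11^{41} ≡ 4 (mod 43). Verify: 11 × 4 = 44 ≡ 1 (mod 43)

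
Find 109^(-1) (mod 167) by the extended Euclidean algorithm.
Extended GCD: 109(-72) + 167(47) = 1. So 109^(-1) ≡ -72 ≡ 95 (mod 167). Verify: 109 × 95 = 10355 ≡ 1 (mod 167)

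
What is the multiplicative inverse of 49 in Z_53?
Since 53 is prime, by Fermat 49^(-1) ≡ 49^{51} ≡ 13 (mod 53). Verify: 49 × 13 = 637 ≡ 1 (mod 53)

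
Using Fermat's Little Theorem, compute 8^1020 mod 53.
By Fermat: 8^{52} ≡ 1 (mod 53). 1020 ≡ 32 (mod 52). So 8^{1020} ≡ 8^{32} ≡ 47 (mod 53)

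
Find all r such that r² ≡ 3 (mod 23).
The square roots of 3 mod 23 are 16 and 7. Verify: 16² = 256 ≡ 3 (mod 23)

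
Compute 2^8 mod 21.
By repeated squaring mod 21: 2^{1}≡2, 2^{2}≡4, 2^{4}≡16, 2^{8}≡4. So 2^{8} ≡ 4 mod 21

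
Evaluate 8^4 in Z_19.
8^{4} = 4096 ≡ 11 mod 19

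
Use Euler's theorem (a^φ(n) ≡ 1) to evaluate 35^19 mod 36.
By Euler: 35^{12} ≡ 1 (mod 36) since gcd(35, 36) = 1. 19 = 1×12 + 7. So 35^{19} ≡ 35^{7} ≡ 35 (mod 36)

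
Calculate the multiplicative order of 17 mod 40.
Powers of 17 mod 40: 17^1≡17, 17^2≡9, 17^3≡33, 17^4≡1. Order = 4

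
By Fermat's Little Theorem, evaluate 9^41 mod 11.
By Fermat: 9^{10} ≡ 1 mod 11. 41 = 4×10 + 1. So 9^{41} ≡ 9^{1} ≡ 9 mod 11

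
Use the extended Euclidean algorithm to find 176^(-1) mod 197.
Extended GCD: 176(75) + 197(-67) = 1. So 176^(-1) ≡ 75 (mod 197). Verify: 176 × 75 = 13200 ≡ 1 (mod 197)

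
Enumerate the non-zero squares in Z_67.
Squares in Z_67*: {1, 4, 6, 9, 10, 14, 15, 16, 17, 19, 21, 22, 23, 24, 25, 26, 29, 33, 35, 36, 37, 39, 40, 47, 49, 54, 55, 56, 59, 60, 62, 64, 65}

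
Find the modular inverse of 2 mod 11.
Since 11 is prime, by Fermat 2^(-1) ≡ 2^{9} ≡ 6 mod 11. Verify: 2 × 6 = 12 ≡ 1 mod 11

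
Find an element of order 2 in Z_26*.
25 has order 2 mod 26 since 25^{2} ≡ 1 mod 26 and no smaller power works.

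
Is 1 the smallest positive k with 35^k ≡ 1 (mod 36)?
Powers of 35 mod 36: 35^1≡35, 35^2≡1. 35^1≡35≢1, so ord ≠ 1. No, the actual order is 2.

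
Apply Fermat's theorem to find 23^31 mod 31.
By Fermat: 23^{30} ≡ 1 mod 31. So 23^{31} = 23^{30} · 23^{1} ≡ 23^{1} ≡ 23 mod 31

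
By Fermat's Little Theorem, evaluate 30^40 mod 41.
By Fermat's Little Theorem, 30^{40} ≡ 1 (mod 41) since 41 is prime and gcd(30, 41) = 1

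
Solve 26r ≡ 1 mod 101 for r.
Since 101 is prime, by Fermat 26^(-1) ≡ 26^{99} ≡ 35 mod 101. Verify: 26 × 35 = 910 ≡ 1 mod 101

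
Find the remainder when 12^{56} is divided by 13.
By Fermat: 12^{12} ≡ 1 mod 13. 56 = 4×12 + 8. So 12^{56} ≡ 12^{8} ≡ 1 mod 13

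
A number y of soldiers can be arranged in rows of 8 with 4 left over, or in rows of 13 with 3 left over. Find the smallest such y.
M = 8 × 13 = 104. M₁ = 13, y₁ ≡ 5 (mod 8). M₂ = 8, y₂ ≡ 5 (mod 13). y = 4×13×5 + 3×8×5 ≡ 68 (mod 104)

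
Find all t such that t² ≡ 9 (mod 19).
The square roots of 9 mod 19 are 16 and 3. Verify: 16² = 256 ≡ 9 (mod 19)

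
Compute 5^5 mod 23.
By repeated squaring (mod 23): 5^{1}≡5, 5^{2}≡2, 5^{4}≡4. Then 5^{5} = 5^{4+1} ≡ 4 × 5 ≡ 20 (mod 23)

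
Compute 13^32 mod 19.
Using Fermat: 13^{18} ≡ 1 mod 19. 32 ≡ 14 mod 18. So 13^{32} ≡ 13^{14} ≡ 5 mod 19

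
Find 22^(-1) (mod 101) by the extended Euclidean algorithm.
Extended GCD: 22(23) + 101(-5) = 1. So 22^(-1) ≡ 23 (mod 101). Verify: 22 × 23 = 506 ≡ 1 (mod 101)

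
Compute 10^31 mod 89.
By repeated squaring (mod 89): 10^{1}≡10, 10^{2}≡11, 10^{4}≡32, 10^{8}≡45, 10^{16}≡67. Then 10^{31} = 10^{16+8+4+2+1} ≡ 67 × 45 × 32 × 11 × 10 ≡ 84 (mod 89)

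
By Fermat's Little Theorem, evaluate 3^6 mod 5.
By Fermat: 3^{4} ≡ 1 mod 5. So 3^{6} = 3^{4} · 3^{2} ≡ 3^{2} ≡ 4 mod 5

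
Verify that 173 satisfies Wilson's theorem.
(172)! mod 173 = 172. Since this equals -1 (mod 173), Wilson confirms 173 is prime.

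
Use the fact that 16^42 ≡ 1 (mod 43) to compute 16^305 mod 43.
By Fermat: 16^{42} ≡ 1 (mod 43). 305 ≡ 11 (mod 42). So 16^{305} ≡ 16^{11} ≡ 4 (mod 43)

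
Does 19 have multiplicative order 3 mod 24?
Powers of 19 mod 24: 19^1≡19, 19^2≡1. Already 19^2≡1, so the order is 2 < 3. No, the actual order is 2.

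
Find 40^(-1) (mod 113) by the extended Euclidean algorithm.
Extended GCD: 40(-48) + 113(17) = 1. So 40^(-1) ≡ -48 ≡ 65 (mod 113). Verify: 40 × 65 = 2600 ≡ 1 (mod 113)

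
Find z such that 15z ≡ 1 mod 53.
Since 53 is prime, by Fermat 15^(-1) ≡ 15^{51} ≡ 46 mod 53. Verify: 15 × 46 = 690 ≡ 1 mod 53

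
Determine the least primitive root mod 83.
g = 2. Powers: [2, 4, 8, 16, 32, 64, 45, ...] generates all 82 non-zero residues.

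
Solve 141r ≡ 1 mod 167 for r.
Since 167 is prime, by Fermat 141^(-1) ≡ 141^{165} ≡ 122 mod 167. Verify: 141 × 122 = 17202 ≡ 1 mod 167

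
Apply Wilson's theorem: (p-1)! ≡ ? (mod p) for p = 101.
By Wilson's theorem, (100)! ≡ -1 ≡ 100 mod 101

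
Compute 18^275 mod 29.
Using Fermat: 18^{28} ≡ 1 mod 29. 275 ≡ 23 mod 28. So 18^{275} ≡ 18^{23} ≡ 2 mod 29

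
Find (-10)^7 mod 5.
By repeated squaring mod 5: (-10)^{1}≡0, (-10)^{2}≡0, (-10)^{4}≡0. Then (-10)^{7} = (-10)^{4+2+1} ≡ 0 × 0 × 0 ≡ 0 mod 5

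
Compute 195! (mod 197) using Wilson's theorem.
(196)! = (195)! × (196) ≡ -1 (mod 197). So (195)! ≡ -1 × (196)^(-1) ≡ (-1)×(-1) = 1 (mod 197)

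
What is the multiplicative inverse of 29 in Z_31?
Since 31 is prime, by Fermat 29^(-1) ≡ 29^{29} ≡ 15 mod 31. Verify: 29 × 15 = 435 ≡ 1 mod 31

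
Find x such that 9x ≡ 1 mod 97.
Since 97 is prime, by Fermat 9^(-1) ≡ 9^{95} ≡ 54 mod 97. Verify: 9 × 54 = 486 ≡ 1 mod 97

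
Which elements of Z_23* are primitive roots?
There are φ(22) = 10 primitive roots mod 23: {5, 7, 10, 11, 14, 15, 17, 19, 20, 21}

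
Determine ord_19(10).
Powers of 10 mod 19: 10^1≡10, 10^2≡5, 10^3≡12, 10^4≡6, 10^5≡3, 10^6≡11, 10^7≡15, 10^8≡17, 10^9≡18, 10^10≡9, 10^11≡14, 10^12≡7, 10^13≡13, 10^14≡16, 10^15≡8, 10^16≡4, 10^17≡2, 10^18≡1. So the order of 10 is 18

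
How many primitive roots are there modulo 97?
Number of primitive roots mod 97 = φ(p-1) = φ(96) = 32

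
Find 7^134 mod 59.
Using Fermat: 7^{58} ≡ 1 mod 59. 134 ≡ 18 mod 58. So 7^{134} ≡ 7^{18} ≡ 27 mod 59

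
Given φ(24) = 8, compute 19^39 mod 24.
By Euler: 19^{8} ≡ 1 mod 24 since gcd(19, 24) = 1. 39 = 4×8 + 7. So 19^{39} ≡ 19^{7} ≡ 19 mod 24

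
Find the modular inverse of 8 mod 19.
Since 19 is prime, by Fermat 8^(-1) ≡ 8^{17} ≡ 12 mod 19. Verify: 8 × 12 = 96 ≡ 1 mod 19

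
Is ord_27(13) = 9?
Powers of 13 mod 27: 13^1≡13, 13^2≡7, 13^3≡10, 13^4≡22, 13^5≡16, 13^6≡19, 13^7≡4, 13^8≡25, 13^9≡1. First k with 13^k≡1 is k=9. Yes, ord_27(13) = 9.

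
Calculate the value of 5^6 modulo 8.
By repeated squaring (mod 8): 5^{1}≡5, 5^{2}≡1, 5^{4}≡1. Then 5^{6} = 5^{4+2} ≡ 1 × 1 ≡ 1 (mod 8)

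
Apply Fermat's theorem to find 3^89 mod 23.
By Fermat: 3^{22} ≡ 1 mod 23. 89 = 4×22 + 1. So 3^{89} ≡ 3^{1} ≡ 3 mod 23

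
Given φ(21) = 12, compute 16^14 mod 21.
By Euler: 16^{12} ≡ 1 mod 21 since gcd(16, 21) = 1. 14 = 1×12 + 2. So 16^{14} ≡ 16^{2} ≡ 4 mod 21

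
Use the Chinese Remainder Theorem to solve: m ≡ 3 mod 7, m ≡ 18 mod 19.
M = 7 × 19 = 133. M₁ = 19, y₁ ≡ 3 mod 7. M₂ = 7, y₂ ≡ 11 mod 19. m = 3×19×3 + 18×7×11 ≡ 94 mod 133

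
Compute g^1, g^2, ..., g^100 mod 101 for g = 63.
63^1, 63^2, ..., 63^{100} mod 101: [63, 30, 72, 92, 39, 33, 59, 81, 53, 6, 75, 79, 28, 47, 32, 97, 51, 82, 15, 36, 46, 70, 67, 80, 91, 77, 3, 88, 90, 14, 74, 16, 99, 76, 41, 58, 18, 23, 35, 84, 40, 96, 89, 52, 44, 45, 7, 37, 8, 100, 38, 71, 29, 9, 62, 68, 42, 20, 48, 95, 26, 22, 73, 54, 69, 4, 50, 19, 86, 65, 55, 31, 34, 21, 10, 24, 98, 13, 11, 87, 27, 85, 2, 25, 60, 43, 83, 78, 66, 17, 61, 5, 12, 49, 57, 56, 94, 64, 93, 1]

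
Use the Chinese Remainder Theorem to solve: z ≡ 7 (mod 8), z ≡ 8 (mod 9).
M = 8 × 9 = 72. M₁ = 9, y₁ ≡ 1 (mod 8). M₂ = 8, y₂ ≡ 8 (mod 9). z = 7×9×1 + 8×8×8 ≡ 71 (mod 72)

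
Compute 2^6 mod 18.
By repeated squaring mod 18: 2^{1}≡2, 2^{2}≡4, 2^{4}≡16. Then 2^{6} = 2^{4+2} ≡ 16 × 4 ≡ 10 mod 18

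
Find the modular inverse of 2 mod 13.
Since 13 is prime, by Fermat 2^(-1) ≡ 2^{11} ≡ 7 (mod 13). Verify: 2 × 7 = 14 ≡ 1 (mod 13)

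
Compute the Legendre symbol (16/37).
(16/37) = 16^{18} mod 37 = 1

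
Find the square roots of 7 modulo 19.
The square roots of 7 mod 19 are 11 and 8. Verify: 11² = 121 ≡ 7 (mod 19)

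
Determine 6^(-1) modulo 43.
Since 43 is prime, by Fermat 6^(-1) ≡ 6^{41} ≡ 36 (mod 43). Verify: 6 × 36 = 216 ≡ 1 (mod 43)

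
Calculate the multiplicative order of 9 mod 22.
Powers of 9 mod 22: 9^1≡9, 9^2≡15, 9^3≡3, 9^4≡5, 9^5≡1. Order = 5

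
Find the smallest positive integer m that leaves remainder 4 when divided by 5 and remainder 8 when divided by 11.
M = 5 × 11 = 55. M₁ = 11, y₁ ≡ 1 mod 5. M₂ = 5, y₂ ≡ 9 mod 11. m = 4×11×1 + 8×5×9 ≡ 19 mod 55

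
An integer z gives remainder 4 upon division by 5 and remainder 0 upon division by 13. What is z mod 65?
M = 5 × 13 = 65. M₁ = 13, y₁ ≡ 2 mod 5. M₂ = 5, y₂ ≡ 8 mod 13. z = 4×13×2 + 0×5×8 ≡ 39 mod 65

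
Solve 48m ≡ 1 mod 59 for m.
Since 59 is prime, by Fermat 48^(-1) ≡ 48^{57} ≡ 16 mod 59. Verify: 48 × 16 = 768 ≡ 1 mod 59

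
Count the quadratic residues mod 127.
The squaring map on Z_127* is 2-to-1, so there are (126)/2 = 63 QRs.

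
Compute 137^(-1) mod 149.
Since 149 is prime, by Fermat 137^(-1) ≡ 137^{147} ≡ 62 mod 149. Verify: 137 × 62 = 8494 ≡ 1 mod 149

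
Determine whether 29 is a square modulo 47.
By Euler's criterion: 29^{23} ≡ 46 mod 47. Since this equals -1 (≡ 46), 29 is not a QR.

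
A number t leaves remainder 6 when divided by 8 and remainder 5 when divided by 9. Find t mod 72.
M = 8 × 9 = 72. M₁ = 9, y₁ ≡ 1 mod 8. M₂ = 8, y₂ ≡ 8 mod 9. t = 6×9×1 + 5×8×8 ≡ 14 mod 72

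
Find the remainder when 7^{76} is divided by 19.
By Fermat: 7^{18} ≡ 1 mod 19. 76 = 4×18 + 4. So 7^{76} ≡ 7^{4} ≡ 7 mod 19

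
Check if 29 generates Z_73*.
ord_73(29) divides 72. For each prime q|72: 29^{36}≡72, 29^{24}≡64, none ≡ 1. So 29 has order 72 and is a primitive root mod 73.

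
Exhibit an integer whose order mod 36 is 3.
13 has order 3 mod 36 since 13^{3} ≡ 1 mod 36 and no smaller power works.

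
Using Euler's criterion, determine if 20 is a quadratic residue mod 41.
By Euler's criterion: 20^{20} ≡ 1 mod 41. Since this equals 1, 20 is a QR.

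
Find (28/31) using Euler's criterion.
(28/31) = 28^{15} mod 31 = 1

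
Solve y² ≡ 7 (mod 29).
The square roots of 7 mod 29 are 23 and 6. Verify: 23² = 529 ≡ 7 (mod 29)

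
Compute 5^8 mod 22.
By repeated squaring mod 22: 5^{1}≡5, 5^{2}≡3, 5^{4}≡9, 5^{8}≡15. So 5^{8} ≡ 15 mod 22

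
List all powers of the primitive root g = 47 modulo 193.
47^1, 47^2, ..., 47^{192} mod 193: [47, 86, 182, 62, 19, 121, 90, 177, 20, 168, 176, 166, 82, 187, 104, 63, 66, 14, 79, 46, 39, 96, 73, 150, 102, 162, 87, 36, 148, 8, 183, 109, 105, 110, 152, 3, 141, 65, 160, 186, 57, 170, 77, 145, 60, 118, 142, 112, 53, 175, 119, 189, 5, 42, 44, 138, 117, 95, 26, 64, 113, 100, 68, 108, 58, 24, 163, 134, 122, 137, 70, 9, 37, 2, 94, 172, 171, 124, 38, 49, 180, 161, 40, 143, 159, 139, 164, 181, 15, 126, 132, 28, 158, 92, 78, 192, 146, 107, 11, 131, 174, 72, 103, 16, 173, 25, 17, 27, 111, 6, 89, 130, 127, 179, 114, 147, 154, 97, 120, 43, 91, 31, 106, 157, 45, 185, 10, 84, 88, 83, 41, 190, 52, 128, 33, 7, 136, 23, 116, 48, 133, 75, 51, 81, 140, 18, 74, 4, 188, 151, 149, 55, 76, 98, 167, 129, 80, 93, 125, 85, 135, 169, 30, 59, 71, 56, 123, 184, 156, 191, 99, 21, 22, 69, 155, 144, 13, 32, 153, 50, 34, 54, 29, 12, 178, 67, 61, 165, 35, 101, 115, 1]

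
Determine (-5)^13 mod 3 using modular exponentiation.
Using Fermat: (-5)^{2} ≡ 1 (mod 3). 13 ≡ 1 (mod 2). So (-5)^{13} ≡ (-5)^{1} ≡ 1 (mod 3)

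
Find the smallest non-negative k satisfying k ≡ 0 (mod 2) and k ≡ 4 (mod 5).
M = 2 × 5 = 10. M₁ = 5, y₁ ≡ 1 (mod 2). M₂ = 2, y₂ ≡ 3 (mod 5). k = 0×5×1 + 4×2×3 ≡ 4 (mod 10)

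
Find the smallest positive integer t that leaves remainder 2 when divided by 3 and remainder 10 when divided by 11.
M = 3 × 11 = 33. M₁ = 11, y₁ ≡ 2 mod 3. M₂ = 3, y₂ ≡ 4 mod 11. t = 2×11×2 + 10×3×4 ≡ 32 mod 33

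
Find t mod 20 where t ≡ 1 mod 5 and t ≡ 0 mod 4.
M = 5 × 4 = 20. M₁ = 4, y₁ ≡ 4 mod 5. M₂ = 5, y₂ ≡ 1 mod 4. t = 1×4×4 + 0×5×1 ≡ 16 mod 20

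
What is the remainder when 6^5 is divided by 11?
By repeated squaring (mod 11): 6^{1}≡6, 6^{2}≡3, 6^{4}≡9. Then 6^{5} = 6^{4+1} ≡ 9 × 6 ≡ 10 (mod 11)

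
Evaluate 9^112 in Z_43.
Using Fermat: 9^{42} ≡ 1 mod 43. 112 ≡ 28 mod 42. So 9^{112} ≡ 9^{28} ≡ 36 mod 43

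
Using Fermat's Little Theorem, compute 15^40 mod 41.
By Fermat's Little Theorem, 15^{40} ≡ 1 (mod 41) since 41 is prime and gcd(15, 41) = 1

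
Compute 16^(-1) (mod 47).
Since 47 is prime, by Fermat 16^(-1) ≡ 16^{45} ≡ 3 (mod 47). Verify: 16 × 3 = 48 ≡ 1 (mod 47)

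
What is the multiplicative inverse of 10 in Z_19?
Since 19 is prime, by Fermat 10^(-1) ≡ 10^{17} ≡ 2 mod 19. Verify: 10 × 2 = 20 ≡ 1 mod 19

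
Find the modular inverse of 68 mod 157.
Since 157 is prime, by Fermat 68^(-1) ≡ 68^{155} ≡ 127 (mod 157). Verify: 68 × 127 = 8636 ≡ 1 (mod 157)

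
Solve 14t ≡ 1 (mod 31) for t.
Since 31 is prime, by Fermat 14^(-1) ≡ 14^{29} ≡ 20 (mod 31). Verify: 14 × 20 = 280 ≡ 1 (mod 31)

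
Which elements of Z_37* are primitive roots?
There are φ(36) = 12 primitive roots mod 37: {2, 5, 13, 15, 17, 18, 19, 20, 22, 24, 32, 35}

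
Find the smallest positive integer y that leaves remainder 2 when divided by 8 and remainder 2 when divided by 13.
M = 8 × 13 = 104. M₁ = 13, y₁ ≡ 5 (mod 8). M₂ = 8, y₂ ≡ 5 (mod 13). y = 2×13×5 + 2×8×5 ≡ 2 (mod 104)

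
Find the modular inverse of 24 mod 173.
Since 173 is prime, by Fermat 24^(-1) ≡ 24^{171} ≡ 137 (mod 173). Verify: 24 × 137 = 3288 ≡ 1 (mod 173)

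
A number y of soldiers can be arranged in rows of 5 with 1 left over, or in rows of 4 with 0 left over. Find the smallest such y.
M = 5 × 4 = 20. M₁ = 4, y₁ ≡ 4 (mod 5). M₂ = 5, y₂ ≡ 1 (mod 4). y = 1×4×4 + 0×5×1 ≡ 16 (mod 20)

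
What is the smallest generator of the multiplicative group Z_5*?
g = 2. For each prime q|4: 2^{2}≡4, none ≡ 1, so ord_5(2) = 4 and 2 is a primitive root.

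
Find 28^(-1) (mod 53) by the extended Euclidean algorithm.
Extended GCD: 28(-17) + 53(9) = 1. So 28^(-1) ≡ -17 ≡ 36 (mod 53). Verify: 28 × 36 = 1008 ≡ 1 (mod 53)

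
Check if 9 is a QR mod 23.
By Euler's criterion: 9^{11} ≡ 1 (mod 23). Since this equals 1, 9 is a QR.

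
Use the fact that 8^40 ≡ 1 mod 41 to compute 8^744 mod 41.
By Fermat: 8^{40} ≡ 1 mod 41. 744 ≡ 24 mod 40. So 8^{744} ≡ 8^{24} ≡ 37 mod 41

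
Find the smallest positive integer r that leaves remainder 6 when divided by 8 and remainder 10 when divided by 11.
M = 8 × 11 = 88. M₁ = 11, y₁ ≡ 3 mod 8. M₂ = 8, y₂ ≡ 7 mod 11. r = 6×11×3 + 10×8×7 ≡ 54 mod 88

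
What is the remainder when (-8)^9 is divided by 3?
Using Fermat: (-8)^{2} ≡ 1 (mod 3). 9 ≡ 1 (mod 2). So (-8)^{9} ≡ (-8)^{1} ≡ 1 (mod 3)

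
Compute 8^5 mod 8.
By repeated squaring mod 8: 8^{1}≡0, 8^{2}≡0, 8^{4}≡0. Then 8^{5} = 8^{4+1} ≡ 0 × 0 ≡ 0 mod 8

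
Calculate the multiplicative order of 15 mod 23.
Powers of 15 mod 23: 15^1≡15, 15^2≡18, 15^3≡17, 15^4≡2, 15^5≡7, 15^6≡13, 15^7≡11, 15^8≡4, 15^9≡14, 15^10≡3, 15^11≡22, 15^12≡8, 15^13≡5, 15^14≡6, 15^15≡21, 15^16≡16, 15^17≡10, 15^18≡12, 15^19≡19, 15^20≡9, 15^21≡20, 15^22≡1. ord_23(15) = 22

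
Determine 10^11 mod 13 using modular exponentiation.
By repeated squaring mod 13: 10^{1}≡10, 10^{2}≡9, 10^{4}≡3, 10^{8}≡9. Then 10^{11} = 10^{8+2+1} ≡ 9 × 9 × 10 ≡ 4 mod 13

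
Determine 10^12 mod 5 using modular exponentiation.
By repeated squaring mod 5: 10^{1}≡0, 10^{2}≡0, 10^{4}≡0, 10^{8}≡0. Then 10^{12} = 10^{8+4} ≡ 0 × 0 ≡ 0 mod 5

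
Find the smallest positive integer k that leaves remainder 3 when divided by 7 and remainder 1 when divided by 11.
M = 7 × 11 = 77. M₁ = 11, y₁ ≡ 2 (mod 7). M₂ = 7, y₂ ≡ 8 (mod 11). k = 3×11×2 + 1×7×8 ≡ 45 (mod 77)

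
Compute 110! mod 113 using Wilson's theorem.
(112)! = (110)! × (111) × (112) ≡ -1 mod 113. So (110)! ≡ -1 × [(112)(111)]^(-1) ≡ 56 mod 113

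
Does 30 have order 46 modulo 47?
ord_47(30) divides 46. For each prime q|46: 30^{23}≡46, 30^{2}≡7, none ≡ 1. So 30 has order 46 and is a primitive root mod 47.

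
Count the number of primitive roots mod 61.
A prime p has φ(p-1) primitive roots; here φ(60) = 16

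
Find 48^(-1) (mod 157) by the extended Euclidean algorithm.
Extended GCD: 48(36) + 157(-11) = 1. So 48^(-1) ≡ 36 (mod 157). Verify: 48 × 36 = 1728 ≡ 1 (mod 157)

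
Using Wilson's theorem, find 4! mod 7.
(6)! = (4)! × (5) × (6) ≡ -1 mod 7. So (4)! ≡ -1 × [(6)(5)]^(-1) ≡ 3 mod 7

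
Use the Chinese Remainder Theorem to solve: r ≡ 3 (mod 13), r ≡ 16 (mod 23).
M = 13 × 23 = 299. M₁ = 23, y₁ ≡ 4 (mod 13). M₂ = 13, y₂ ≡ 16 (mod 23). r = 3×23×4 + 16×13×16 ≡ 16 (mod 299)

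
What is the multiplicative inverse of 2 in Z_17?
Since 17 is prime, by Fermat 2^(-1) ≡ 2^{15} ≡ 9 mod 17. Verify: 2 × 9 = 18 ≡ 1 mod 17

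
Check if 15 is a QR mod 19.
By Euler's criterion: 15^{9} ≡ 18 mod 19. Since this equals -1 (≡ 18), 15 is not a QR.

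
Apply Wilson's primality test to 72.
(71)! mod 72 = 0. Since 0 ≢ -1 mod 72, 72 is not prime.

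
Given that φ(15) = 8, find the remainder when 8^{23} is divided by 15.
By Euler: 8^{8} ≡ 1 mod 15 since gcd(8, 15) = 1. 23 = 2×8 + 7. So 8^{23} ≡ 8^{7} ≡ 2 mod 15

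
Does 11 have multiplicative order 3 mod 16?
Powers of 11 mod 16: 11^1≡11, 11^2≡9, 11^3≡3, 11^4≡1. 11^3≡3≢1, so ord ≠ 3. No, the actual order is 4.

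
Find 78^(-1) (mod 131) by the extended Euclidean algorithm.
Extended GCD: 78(42) + 131(-25) = 1. So 78^(-1) ≡ 42 (mod 131). Verify: 78 × 42 = 3276 ≡ 1 (mod 131)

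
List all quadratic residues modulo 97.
Squares in Z_97*: {1, 2, 3, 4, 6, 8, 9, 11, 12, 16, 18, 22, 24, 25, 27, 31, 32, 33, 35, 36, 43, 44, 47, 48, 49, 50, 53, 54, 61, 62, 64, 65, 66, 70, 72, 73, 75, 79, 81, 85, 86, 88, 89, 91, 93, 94, 95, 96}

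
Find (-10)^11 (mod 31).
By repeated squaring (mod 31): (-10)^{1}≡21, (-10)^{2}≡7, (-10)^{4}≡18, (-10)^{8}≡14. Then (-10)^{11} = (-10)^{8+2+1} ≡ 14 × 7 × 21 ≡ 12 (mod 31)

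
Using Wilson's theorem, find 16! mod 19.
(18)! = (16)! × (17) × (18) ≡ -1 mod 19. So (16)! ≡ -1 × [(18)(17)]^(-1) ≡ 9 mod 19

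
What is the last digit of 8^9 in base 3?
Using Fermat: 8^{2} ≡ 1 (mod 3). 9 ≡ 1 (mod 2). So 8^{9} ≡ 8^{1} ≡ 2 (mod 3)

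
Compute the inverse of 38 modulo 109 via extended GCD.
Extended GCD: 38(-43) + 109(15) = 1. So 38^(-1) ≡ -43 ≡ 66 mod 109. Verify: 38 × 66 = 2508 ≡ 1 mod 109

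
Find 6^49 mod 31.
Using Fermat: 6^{30} ≡ 1 mod 31. 49 ≡ 19 mod 30. So 6^{49} ≡ 6^{19} ≡ 6 mod 31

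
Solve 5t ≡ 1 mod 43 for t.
Since 43 is prime, by Fermat 5^(-1) ≡ 5^{41} ≡ 26 mod 43. Verify: 5 × 26 = 130 ≡ 1 mod 43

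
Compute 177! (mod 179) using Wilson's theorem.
(178)! = (177)! × (178) ≡ -1 (mod 179). So (177)! ≡ -1 × (178)^(-1) ≡ (-1)×(-1) = 1 (mod 179)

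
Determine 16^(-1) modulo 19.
Since 19 is prime, by Fermat 16^(-1) ≡ 16^{17} ≡ 6 (mod 19). Verify: 16 × 6 = 96 ≡ 1 (mod 19)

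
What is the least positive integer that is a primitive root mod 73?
g = 5. For each prime q|72: 5^{36}≡72, 5^{24}≡8, none ≡ 1, so ord_73(5) = 72 and 5 is a primitive root.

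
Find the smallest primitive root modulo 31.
g = 3. For each prime q|30: 3^{15}≡30, 3^{10}≡25, 3^{6}≡16, none ≡ 1, so ord_31(3) = 30 and 3 is a primitive root.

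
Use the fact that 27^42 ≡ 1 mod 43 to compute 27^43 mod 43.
By Fermat: 27^{42} ≡ 1 mod 43. So 27^{43} = 27^{42} · 27^{1} ≡ 27^{1} ≡ 27 mod 43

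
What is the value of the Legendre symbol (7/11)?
(7/11) = 7^{5} mod 11 = -1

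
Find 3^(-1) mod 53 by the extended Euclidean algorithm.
Extended GCD: 3(18) + 53(-1) = 1. So 3^(-1) ≡ 18 mod 53. Verify: 3 × 18 = 54 ≡ 1 mod 53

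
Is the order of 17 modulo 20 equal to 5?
Powers of 17 mod 20: 17^1≡17, 17^2≡9, 17^3≡13, 17^4≡1. Already 17^4≡1, so the order is 4 < 5. No, the actual order is 4.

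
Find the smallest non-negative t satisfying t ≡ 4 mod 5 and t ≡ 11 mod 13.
M = 5 × 13 = 65. M₁ = 13, y₁ ≡ 2 mod 5. M₂ = 5, y₂ ≡ 8 mod 13. t = 4×13×2 + 11×5×8 ≡ 24 mod 65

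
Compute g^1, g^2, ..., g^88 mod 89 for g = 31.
31^1, 31^2, ..., 31^{88} mod 89: [31, 71, 65, 57, 76, 42, 56, 45, 60, 80, 77, 73, 38, 21, 28, 67, 30, 40, 83, 81, 19, 55, 14, 78, 15, 20, 86, 85, 54, 72, 7, 39, 52, 10, 43, 87, 27, 36, 48, 64, 26, 5, 66, 88, 58, 18, 24, 32, 13, 47, 33, 44, 29, 9, 12, 16, 51, 68, 61, 22, 59, 49, 6, 8, 70, 34, 75, 11, 74, 69, 3, 4, 35, 17, 82, 50, 37, 79, 46, 2, 62, 53, 41, 25, 63, 84, 23, 1]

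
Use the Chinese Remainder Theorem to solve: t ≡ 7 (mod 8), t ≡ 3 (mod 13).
M = 8 × 13 = 104. M₁ = 13, y₁ ≡ 5 (mod 8). M₂ = 8, y₂ ≡ 5 (mod 13). t = 7×13×5 + 3×8×5 ≡ 55 (mod 104)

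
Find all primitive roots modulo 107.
There are φ(106) = 52 primitive roots mod 107: {2, 5, 6, 7, 8, 15, 17, 18, 20, 21, 22, 24, 26, 28, 31, 32, 38, 43, 45, 46, 50, 51, 54, 55, 58, 59, 60, 63, 65, 66, 67, 68, 70, 71, 72, 73, 74, 77, 78, 80, 82, 84, 88, 91, 93, 94, 95, 96, 97, 98, 103, 104}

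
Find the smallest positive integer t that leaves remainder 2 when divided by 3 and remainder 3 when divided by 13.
M = 3 × 13 = 39. M₁ = 13, y₁ ≡ 1 (mod 3). M₂ = 3, y₂ ≡ 9 (mod 13). t = 2×13×1 + 3×3×9 ≡ 29 (mod 39)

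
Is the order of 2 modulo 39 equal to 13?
Powers of 2 mod 39: 2^1≡2, 2^2≡4, 2^3≡8, 2^4≡16, 2^5≡32, 2^6≡25, 2^7≡11, 2^8≡22, 2^9≡5, 2^10≡10, 2^11≡20, 2^12≡1. Already 2^12≡1, so the order is 12 < 13. No, the actual order is 12.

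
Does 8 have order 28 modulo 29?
ord_29(8) divides 28. For each prime q|28: 8^{14}≡28, 8^{4}≡7, none ≡ 1. So 8 has order 28 and is a primitive root mod 29.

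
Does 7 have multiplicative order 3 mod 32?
Powers of 7 mod 32: 7^1≡7, 7^2≡17, 7^3≡23, 7^4≡1. 7^3≡23≢1, so ord ≠ 3. No, the actual order is 4.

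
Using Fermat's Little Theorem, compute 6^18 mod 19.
By Fermat's Little Theorem, 6^{18} ≡ 1 mod 19 since 19 is prime and gcd(6, 19) = 1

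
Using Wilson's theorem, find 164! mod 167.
(166)! = (164)! × (165) × (166) ≡ -1 (mod 167). So (164)! ≡ -1 × [(166)(165)]^(-1) ≡ 83 (mod 167)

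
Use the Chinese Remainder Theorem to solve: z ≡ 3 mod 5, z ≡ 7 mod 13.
M = 5 × 13 = 65. M₁ = 13, y₁ ≡ 2 mod 5. M₂ = 5, y₂ ≡ 8 mod 13. z = 3×13×2 + 7×5×8 ≡ 33 mod 65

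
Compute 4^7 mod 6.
By repeated squaring mod 6: 4^{1}≡4, 4^{2}≡4, 4^{4}≡4. Then 4^{7} = 4^{4+2+1} ≡ 4 × 4 × 4 ≡ 4 mod 6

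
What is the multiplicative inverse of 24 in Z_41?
Since 41 is prime, by Fermat 24^(-1) ≡ 24^{39} ≡ 12 mod 41. Verify: 24 × 12 = 288 ≡ 1 mod 41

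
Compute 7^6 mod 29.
By repeated squaring (mod 29): 7^{1}≡7, 7^{2}≡20, 7^{4}≡23. Then 7^{6} = 7^{4+2} ≡ 23 × 20 ≡ 25 (mod 29)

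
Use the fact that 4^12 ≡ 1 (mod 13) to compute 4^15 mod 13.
By Fermat: 4^{12} ≡ 1 (mod 13). So 4^{15} = 4^{12} · 4^{3} ≡ 4^{3} ≡ 12 (mod 13)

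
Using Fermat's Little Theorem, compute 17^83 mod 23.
By Fermat: 17^{22} ≡ 1 mod 23. 83 = 3×22 + 17. So 17^{83} ≡ 17^{17} ≡ 11 mod 23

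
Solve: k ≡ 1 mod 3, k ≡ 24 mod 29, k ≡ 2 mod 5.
M = 3 × 29 × 5 = 435. M₁ = 145, y₁ ≡ 1 mod 3. M₂ = 15, y₂ ≡ 2 mod 29. M₃ = 87, y₃ ≡ 3 mod 5. k = 1×145×1 + 24×15×2 + 2×87×3 ≡ 82 mod 435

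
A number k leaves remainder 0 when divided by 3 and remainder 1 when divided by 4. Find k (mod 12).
M = 3 × 4 = 12. M₁ = 4, y₁ ≡ 1 (mod 3). M₂ = 3, y₂ ≡ 3 (mod 4). k = 0×4×1 + 1×3×3 ≡ 9 (mod 12)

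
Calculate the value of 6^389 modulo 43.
Using Fermat: 6^{42} ≡ 1 mod 43. 389 ≡ 11 mod 42. So 6^{389} ≡ 6^{11} ≡ 36 mod 43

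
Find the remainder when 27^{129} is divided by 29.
By Fermat: 27^{28} ≡ 1 (mod 29). 129 = 4×28 + 17. So 27^{129} ≡ 27^{17} ≡ 8 (mod 29)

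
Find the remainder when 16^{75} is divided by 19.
By Fermat: 16^{18} ≡ 1 mod 19. 75 = 4×18 + 3. So 16^{75} ≡ 16^{3} ≡ 11 mod 19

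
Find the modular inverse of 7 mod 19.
Since 19 is prime, by Fermat 7^(-1) ≡ 7^{17} ≡ 11 mod 19. Verify: 7 × 11 = 77 ≡ 1 mod 19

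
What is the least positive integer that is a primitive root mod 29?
g = 2. For each prime q|28: 2^{14}≡28, 2^{4}≡16, none ≡ 1, so ord_29(2) = 28 and 2 is a primitive root.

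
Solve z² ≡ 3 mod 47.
The square roots of 3 mod 47 are 12 and 35. Verify: 12² = 144 ≡ 3 mod 47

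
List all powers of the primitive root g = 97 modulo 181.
97^1, 97^2, ..., 97^{180} mod 181: [97, 178, 71, 9, 149, 154, 96, 81, 74, 119, 140, 5, 123, 166, 174, 45, 21, 46, 118, 43, 8, 52, 157, 25, 72, 106, 146, 44, 105, 49, 47, 34, 40, 79, 61, 125, 179, 168, 6, 39, 163, 64, 54, 170, 19, 33, 124, 82, 171, 116, 30, 14, 91, 139, 89, 126, 95, 165, 77, 48, 131, 37, 150, 70, 93, 152, 83, 87, 113, 101, 23, 59, 112, 4, 26, 169, 103, 36, 53, 73, 22, 143, 115, 114, 17, 20, 130, 121, 153, 180, 84, 3, 110, 172, 32, 27, 85, 100, 107, 62, 41, 176, 58, 15, 7, 136, 160, 135, 63, 138, 173, 129, 24, 156, 109, 75, 35, 137, 76, 132, 134, 147, 141, 102, 120, 56, 2, 13, 175, 142, 18, 117, 127, 11, 162, 148, 57, 99, 10, 65, 151, 167, 90, 42, 92, 55, 86, 16, 104, 133, 50, 144, 31, 111, 88, 29, 98, 94, 68, 80, 158, 122, 69, 177, 155, 12, 78, 145, 128, 108, 159, 38, 66, 67, 164, 161, 51, 60, 28, 1]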